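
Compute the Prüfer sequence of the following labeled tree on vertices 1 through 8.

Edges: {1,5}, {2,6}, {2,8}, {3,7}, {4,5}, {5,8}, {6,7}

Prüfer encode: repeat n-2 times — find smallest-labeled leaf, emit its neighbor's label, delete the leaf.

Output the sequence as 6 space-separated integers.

Step 1: leaves = {1,3,4}. Remove smallest leaf 1, emit neighbor 5.
Step 2: leaves = {3,4}. Remove smallest leaf 3, emit neighbor 7.
Step 3: leaves = {4,7}. Remove smallest leaf 4, emit neighbor 5.
Step 4: leaves = {5,7}. Remove smallest leaf 5, emit neighbor 8.
Step 5: leaves = {7,8}. Remove smallest leaf 7, emit neighbor 6.
Step 6: leaves = {6,8}. Remove smallest leaf 6, emit neighbor 2.
Done: 2 vertices remain (2, 8). Sequence = [5 7 5 8 6 2]

Answer: 5 7 5 8 6 2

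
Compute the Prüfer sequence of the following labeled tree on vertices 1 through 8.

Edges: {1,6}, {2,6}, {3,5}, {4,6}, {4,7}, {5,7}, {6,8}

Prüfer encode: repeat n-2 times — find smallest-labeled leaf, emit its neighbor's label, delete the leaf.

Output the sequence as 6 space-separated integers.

Answer: 6 6 5 7 4 6

Derivation:
Step 1: leaves = {1,2,3,8}. Remove smallest leaf 1, emit neighbor 6.
Step 2: leaves = {2,3,8}. Remove smallest leaf 2, emit neighbor 6.
Step 3: leaves = {3,8}. Remove smallest leaf 3, emit neighbor 5.
Step 4: leaves = {5,8}. Remove smallest leaf 5, emit neighbor 7.
Step 5: leaves = {7,8}. Remove smallest leaf 7, emit neighbor 4.
Step 6: leaves = {4,8}. Remove smallest leaf 4, emit neighbor 6.
Done: 2 vertices remain (6, 8). Sequence = [6 6 5 7 4 6]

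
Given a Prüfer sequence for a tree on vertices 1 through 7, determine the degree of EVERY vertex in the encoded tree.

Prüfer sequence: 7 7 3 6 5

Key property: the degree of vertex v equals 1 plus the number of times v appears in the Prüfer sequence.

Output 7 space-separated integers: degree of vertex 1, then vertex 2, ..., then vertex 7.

p_1 = 7: count[7] becomes 1
p_2 = 7: count[7] becomes 2
p_3 = 3: count[3] becomes 1
p_4 = 6: count[6] becomes 1
p_5 = 5: count[5] becomes 1
Degrees (1 + count): deg[1]=1+0=1, deg[2]=1+0=1, deg[3]=1+1=2, deg[4]=1+0=1, deg[5]=1+1=2, deg[6]=1+1=2, deg[7]=1+2=3

Answer: 1 1 2 1 2 2 3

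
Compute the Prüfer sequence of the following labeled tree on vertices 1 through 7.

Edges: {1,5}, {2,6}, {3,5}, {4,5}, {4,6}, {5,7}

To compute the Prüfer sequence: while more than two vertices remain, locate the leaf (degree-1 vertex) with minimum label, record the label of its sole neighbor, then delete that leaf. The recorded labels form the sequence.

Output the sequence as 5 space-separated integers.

Answer: 5 6 5 4 5

Derivation:
Step 1: leaves = {1,2,3,7}. Remove smallest leaf 1, emit neighbor 5.
Step 2: leaves = {2,3,7}. Remove smallest leaf 2, emit neighbor 6.
Step 3: leaves = {3,6,7}. Remove smallest leaf 3, emit neighbor 5.
Step 4: leaves = {6,7}. Remove smallest leaf 6, emit neighbor 4.
Step 5: leaves = {4,7}. Remove smallest leaf 4, emit neighbor 5.
Done: 2 vertices remain (5, 7). Sequence = [5 6 5 4 5]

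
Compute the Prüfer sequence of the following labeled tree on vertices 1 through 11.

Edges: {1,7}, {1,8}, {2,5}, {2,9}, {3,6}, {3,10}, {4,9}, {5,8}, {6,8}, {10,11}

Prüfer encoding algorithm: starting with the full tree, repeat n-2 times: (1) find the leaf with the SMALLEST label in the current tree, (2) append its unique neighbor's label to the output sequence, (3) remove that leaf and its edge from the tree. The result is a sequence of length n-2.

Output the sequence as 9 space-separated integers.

Step 1: leaves = {4,7,11}. Remove smallest leaf 4, emit neighbor 9.
Step 2: leaves = {7,9,11}. Remove smallest leaf 7, emit neighbor 1.
Step 3: leaves = {1,9,11}. Remove smallest leaf 1, emit neighbor 8.
Step 4: leaves = {9,11}. Remove smallest leaf 9, emit neighbor 2.
Step 5: leaves = {2,11}. Remove smallest leaf 2, emit neighbor 5.
Step 6: leaves = {5,11}. Remove smallest leaf 5, emit neighbor 8.
Step 7: leaves = {8,11}. Remove smallest leaf 8, emit neighbor 6.
Step 8: leaves = {6,11}. Remove smallest leaf 6, emit neighbor 3.
Step 9: leaves = {3,11}. Remove smallest leaf 3, emit neighbor 10.
Done: 2 vertices remain (10, 11). Sequence = [9 1 8 2 5 8 6 3 10]

Answer: 9 1 8 2 5 8 6 3 10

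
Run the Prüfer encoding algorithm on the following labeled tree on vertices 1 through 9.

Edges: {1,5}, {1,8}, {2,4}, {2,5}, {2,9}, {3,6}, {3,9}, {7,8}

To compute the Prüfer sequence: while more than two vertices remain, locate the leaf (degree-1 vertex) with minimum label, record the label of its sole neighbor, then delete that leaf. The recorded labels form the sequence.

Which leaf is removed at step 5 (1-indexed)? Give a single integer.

Answer: 8

Derivation:
Step 1: current leaves = {4,6,7}. Remove leaf 4 (neighbor: 2).
Step 2: current leaves = {6,7}. Remove leaf 6 (neighbor: 3).
Step 3: current leaves = {3,7}. Remove leaf 3 (neighbor: 9).
Step 4: current leaves = {7,9}. Remove leaf 7 (neighbor: 8).
Step 5: current leaves = {8,9}. Remove leaf 8 (neighbor: 1).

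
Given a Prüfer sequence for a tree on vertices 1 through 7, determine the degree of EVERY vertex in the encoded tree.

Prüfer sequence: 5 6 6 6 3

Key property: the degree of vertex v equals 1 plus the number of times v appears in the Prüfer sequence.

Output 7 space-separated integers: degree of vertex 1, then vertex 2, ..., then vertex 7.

Answer: 1 1 2 1 2 4 1

Derivation:
p_1 = 5: count[5] becomes 1
p_2 = 6: count[6] becomes 1
p_3 = 6: count[6] becomes 2
p_4 = 6: count[6] becomes 3
p_5 = 3: count[3] becomes 1
Degrees (1 + count): deg[1]=1+0=1, deg[2]=1+0=1, deg[3]=1+1=2, deg[4]=1+0=1, deg[5]=1+1=2, deg[6]=1+3=4, deg[7]=1+0=1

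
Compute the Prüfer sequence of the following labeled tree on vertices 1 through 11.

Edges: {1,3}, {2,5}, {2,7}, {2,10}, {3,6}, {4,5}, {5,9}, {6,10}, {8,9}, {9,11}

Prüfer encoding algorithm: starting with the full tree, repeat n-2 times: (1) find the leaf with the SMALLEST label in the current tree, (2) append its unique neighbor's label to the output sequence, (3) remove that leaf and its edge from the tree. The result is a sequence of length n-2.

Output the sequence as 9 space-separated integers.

Answer: 3 6 5 10 2 9 2 5 9

Derivation:
Step 1: leaves = {1,4,7,8,11}. Remove smallest leaf 1, emit neighbor 3.
Step 2: leaves = {3,4,7,8,11}. Remove smallest leaf 3, emit neighbor 6.
Step 3: leaves = {4,6,7,8,11}. Remove smallest leaf 4, emit neighbor 5.
Step 4: leaves = {6,7,8,11}. Remove smallest leaf 6, emit neighbor 10.
Step 5: leaves = {7,8,10,11}. Remove smallest leaf 7, emit neighbor 2.
Step 6: leaves = {8,10,11}. Remove smallest leaf 8, emit neighbor 9.
Step 7: leaves = {10,11}. Remove smallest leaf 10, emit neighbor 2.
Step 8: leaves = {2,11}. Remove smallest leaf 2, emit neighbor 5.
Step 9: leaves = {5,11}. Remove smallest leaf 5, emit neighbor 9.
Done: 2 vertices remain (9, 11). Sequence = [3 6 5 10 2 9 2 5 9]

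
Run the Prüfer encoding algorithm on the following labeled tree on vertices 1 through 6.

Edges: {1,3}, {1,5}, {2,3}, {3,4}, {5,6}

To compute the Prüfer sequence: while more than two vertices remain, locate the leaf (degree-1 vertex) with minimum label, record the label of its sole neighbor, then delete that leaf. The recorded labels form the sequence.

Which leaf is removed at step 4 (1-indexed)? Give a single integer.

Step 1: current leaves = {2,4,6}. Remove leaf 2 (neighbor: 3).
Step 2: current leaves = {4,6}. Remove leaf 4 (neighbor: 3).
Step 3: current leaves = {3,6}. Remove leaf 3 (neighbor: 1).
Step 4: current leaves = {1,6}. Remove leaf 1 (neighbor: 5).

Answer: 1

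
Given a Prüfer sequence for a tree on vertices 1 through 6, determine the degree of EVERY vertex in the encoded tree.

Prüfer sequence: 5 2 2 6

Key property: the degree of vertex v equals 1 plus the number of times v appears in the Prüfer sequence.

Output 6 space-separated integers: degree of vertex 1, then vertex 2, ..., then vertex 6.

Answer: 1 3 1 1 2 2

Derivation:
p_1 = 5: count[5] becomes 1
p_2 = 2: count[2] becomes 1
p_3 = 2: count[2] becomes 2
p_4 = 6: count[6] becomes 1
Degrees (1 + count): deg[1]=1+0=1, deg[2]=1+2=3, deg[3]=1+0=1, deg[4]=1+0=1, deg[5]=1+1=2, deg[6]=1+1=2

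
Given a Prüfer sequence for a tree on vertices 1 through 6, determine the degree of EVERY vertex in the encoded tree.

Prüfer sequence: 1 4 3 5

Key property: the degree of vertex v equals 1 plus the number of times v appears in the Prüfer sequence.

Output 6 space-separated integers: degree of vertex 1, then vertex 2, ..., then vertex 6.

p_1 = 1: count[1] becomes 1
p_2 = 4: count[4] becomes 1
p_3 = 3: count[3] becomes 1
p_4 = 5: count[5] becomes 1
Degrees (1 + count): deg[1]=1+1=2, deg[2]=1+0=1, deg[3]=1+1=2, deg[4]=1+1=2, deg[5]=1+1=2, deg[6]=1+0=1

Answer: 2 1 2 2 2 1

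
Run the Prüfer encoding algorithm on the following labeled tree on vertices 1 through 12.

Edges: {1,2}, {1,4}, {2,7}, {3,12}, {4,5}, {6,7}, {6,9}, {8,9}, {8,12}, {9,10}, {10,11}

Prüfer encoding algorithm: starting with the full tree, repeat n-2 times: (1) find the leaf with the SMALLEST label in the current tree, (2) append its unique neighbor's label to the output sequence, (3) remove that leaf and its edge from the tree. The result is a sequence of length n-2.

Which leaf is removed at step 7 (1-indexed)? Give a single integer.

Answer: 6

Derivation:
Step 1: current leaves = {3,5,11}. Remove leaf 3 (neighbor: 12).
Step 2: current leaves = {5,11,12}. Remove leaf 5 (neighbor: 4).
Step 3: current leaves = {4,11,12}. Remove leaf 4 (neighbor: 1).
Step 4: current leaves = {1,11,12}. Remove leaf 1 (neighbor: 2).
Step 5: current leaves = {2,11,12}. Remove leaf 2 (neighbor: 7).
Step 6: current leaves = {7,11,12}. Remove leaf 7 (neighbor: 6).
Step 7: current leaves = {6,11,12}. Remove leaf 6 (neighbor: 9).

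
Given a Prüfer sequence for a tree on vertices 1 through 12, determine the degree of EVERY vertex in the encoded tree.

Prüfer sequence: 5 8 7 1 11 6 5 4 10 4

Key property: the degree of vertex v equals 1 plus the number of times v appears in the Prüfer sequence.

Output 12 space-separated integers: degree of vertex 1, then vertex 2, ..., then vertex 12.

p_1 = 5: count[5] becomes 1
p_2 = 8: count[8] becomes 1
p_3 = 7: count[7] becomes 1
p_4 = 1: count[1] becomes 1
p_5 = 11: count[11] becomes 1
p_6 = 6: count[6] becomes 1
p_7 = 5: count[5] becomes 2
p_8 = 4: count[4] becomes 1
p_9 = 10: count[10] becomes 1
p_10 = 4: count[4] becomes 2
Degrees (1 + count): deg[1]=1+1=2, deg[2]=1+0=1, deg[3]=1+0=1, deg[4]=1+2=3, deg[5]=1+2=3, deg[6]=1+1=2, deg[7]=1+1=2, deg[8]=1+1=2, deg[9]=1+0=1, deg[10]=1+1=2, deg[11]=1+1=2, deg[12]=1+0=1

Answer: 2 1 1 3 3 2 2 2 1 2 2 1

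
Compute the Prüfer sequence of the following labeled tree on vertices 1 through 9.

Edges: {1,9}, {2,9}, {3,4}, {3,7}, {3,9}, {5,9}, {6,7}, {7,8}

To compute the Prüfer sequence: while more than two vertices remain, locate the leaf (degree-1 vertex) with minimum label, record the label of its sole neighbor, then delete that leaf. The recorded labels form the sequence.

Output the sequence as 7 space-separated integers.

Answer: 9 9 3 9 7 7 3

Derivation:
Step 1: leaves = {1,2,4,5,6,8}. Remove smallest leaf 1, emit neighbor 9.
Step 2: leaves = {2,4,5,6,8}. Remove smallest leaf 2, emit neighbor 9.
Step 3: leaves = {4,5,6,8}. Remove smallest leaf 4, emit neighbor 3.
Step 4: leaves = {5,6,8}. Remove smallest leaf 5, emit neighbor 9.
Step 5: leaves = {6,8,9}. Remove smallest leaf 6, emit neighbor 7.
Step 6: leaves = {8,9}. Remove smallest leaf 8, emit neighbor 7.
Step 7: leaves = {7,9}. Remove smallest leaf 7, emit neighbor 3.
Done: 2 vertices remain (3, 9). Sequence = [9 9 3 9 7 7 3]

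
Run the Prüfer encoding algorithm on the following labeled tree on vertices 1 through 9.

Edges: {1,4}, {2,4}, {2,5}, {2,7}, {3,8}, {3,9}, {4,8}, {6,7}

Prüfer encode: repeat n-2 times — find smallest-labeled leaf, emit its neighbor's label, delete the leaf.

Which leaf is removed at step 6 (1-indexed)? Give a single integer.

Step 1: current leaves = {1,5,6,9}. Remove leaf 1 (neighbor: 4).
Step 2: current leaves = {5,6,9}. Remove leaf 5 (neighbor: 2).
Step 3: current leaves = {6,9}. Remove leaf 6 (neighbor: 7).
Step 4: current leaves = {7,9}. Remove leaf 7 (neighbor: 2).
Step 5: current leaves = {2,9}. Remove leaf 2 (neighbor: 4).
Step 6: current leaves = {4,9}. Remove leaf 4 (neighbor: 8).

Answer: 4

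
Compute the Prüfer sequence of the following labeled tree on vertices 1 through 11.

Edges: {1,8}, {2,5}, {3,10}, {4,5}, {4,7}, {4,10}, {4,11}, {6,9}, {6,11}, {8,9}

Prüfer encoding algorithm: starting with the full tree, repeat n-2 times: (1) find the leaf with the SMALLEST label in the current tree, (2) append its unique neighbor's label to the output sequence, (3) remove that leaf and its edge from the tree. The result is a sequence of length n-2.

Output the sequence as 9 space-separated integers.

Step 1: leaves = {1,2,3,7}. Remove smallest leaf 1, emit neighbor 8.
Step 2: leaves = {2,3,7,8}. Remove smallest leaf 2, emit neighbor 5.
Step 3: leaves = {3,5,7,8}. Remove smallest leaf 3, emit neighbor 10.
Step 4: leaves = {5,7,8,10}. Remove smallest leaf 5, emit neighbor 4.
Step 5: leaves = {7,8,10}. Remove smallest leaf 7, emit neighbor 4.
Step 6: leaves = {8,10}. Remove smallest leaf 8, emit neighbor 9.
Step 7: leaves = {9,10}. Remove smallest leaf 9, emit neighbor 6.
Step 8: leaves = {6,10}. Remove smallest leaf 6, emit neighbor 11.
Step 9: leaves = {10,11}. Remove smallest leaf 10, emit neighbor 4.
Done: 2 vertices remain (4, 11). Sequence = [8 5 10 4 4 9 6 11 4]

Answer: 8 5 10 4 4 9 6 11 4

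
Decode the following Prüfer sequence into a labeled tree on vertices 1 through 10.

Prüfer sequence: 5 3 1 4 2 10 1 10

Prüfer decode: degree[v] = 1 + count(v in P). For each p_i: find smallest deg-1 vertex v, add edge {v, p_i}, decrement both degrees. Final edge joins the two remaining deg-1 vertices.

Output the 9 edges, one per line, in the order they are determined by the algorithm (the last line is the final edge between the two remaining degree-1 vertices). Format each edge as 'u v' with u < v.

Initial degrees: {1:3, 2:2, 3:2, 4:2, 5:2, 6:1, 7:1, 8:1, 9:1, 10:3}
Step 1: smallest deg-1 vertex = 6, p_1 = 5. Add edge {5,6}. Now deg[6]=0, deg[5]=1.
Step 2: smallest deg-1 vertex = 5, p_2 = 3. Add edge {3,5}. Now deg[5]=0, deg[3]=1.
Step 3: smallest deg-1 vertex = 3, p_3 = 1. Add edge {1,3}. Now deg[3]=0, deg[1]=2.
Step 4: smallest deg-1 vertex = 7, p_4 = 4. Add edge {4,7}. Now deg[7]=0, deg[4]=1.
Step 5: smallest deg-1 vertex = 4, p_5 = 2. Add edge {2,4}. Now deg[4]=0, deg[2]=1.
Step 6: smallest deg-1 vertex = 2, p_6 = 10. Add edge {2,10}. Now deg[2]=0, deg[10]=2.
Step 7: smallest deg-1 vertex = 8, p_7 = 1. Add edge {1,8}. Now deg[8]=0, deg[1]=1.
Step 8: smallest deg-1 vertex = 1, p_8 = 10. Add edge {1,10}. Now deg[1]=0, deg[10]=1.
Final: two remaining deg-1 vertices are 9, 10. Add edge {9,10}.

Answer: 5 6
3 5
1 3
4 7
2 4
2 10
1 8
1 10
9 10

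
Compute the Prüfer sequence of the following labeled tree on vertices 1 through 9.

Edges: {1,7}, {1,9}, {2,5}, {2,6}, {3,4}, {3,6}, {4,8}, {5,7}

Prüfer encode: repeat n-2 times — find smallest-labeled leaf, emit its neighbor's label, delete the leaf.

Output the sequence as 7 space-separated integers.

Step 1: leaves = {8,9}. Remove smallest leaf 8, emit neighbor 4.
Step 2: leaves = {4,9}. Remove smallest leaf 4, emit neighbor 3.
Step 3: leaves = {3,9}. Remove smallest leaf 3, emit neighbor 6.
Step 4: leaves = {6,9}. Remove smallest leaf 6, emit neighbor 2.
Step 5: leaves = {2,9}. Remove smallest leaf 2, emit neighbor 5.
Step 6: leaves = {5,9}. Remove smallest leaf 5, emit neighbor 7.
Step 7: leaves = {7,9}. Remove smallest leaf 7, emit neighbor 1.
Done: 2 vertices remain (1, 9). Sequence = [4 3 6 2 5 7 1]

Answer: 4 3 6 2 5 7 1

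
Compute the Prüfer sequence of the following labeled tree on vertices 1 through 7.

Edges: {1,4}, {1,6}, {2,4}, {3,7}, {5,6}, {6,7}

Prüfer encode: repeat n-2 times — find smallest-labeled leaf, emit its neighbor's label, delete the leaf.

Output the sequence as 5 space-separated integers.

Step 1: leaves = {2,3,5}. Remove smallest leaf 2, emit neighbor 4.
Step 2: leaves = {3,4,5}. Remove smallest leaf 3, emit neighbor 7.
Step 3: leaves = {4,5,7}. Remove smallest leaf 4, emit neighbor 1.
Step 4: leaves = {1,5,7}. Remove smallest leaf 1, emit neighbor 6.
Step 5: leaves = {5,7}. Remove smallest leaf 5, emit neighbor 6.
Done: 2 vertices remain (6, 7). Sequence = [4 7 1 6 6]

Answer: 4 7 1 6 6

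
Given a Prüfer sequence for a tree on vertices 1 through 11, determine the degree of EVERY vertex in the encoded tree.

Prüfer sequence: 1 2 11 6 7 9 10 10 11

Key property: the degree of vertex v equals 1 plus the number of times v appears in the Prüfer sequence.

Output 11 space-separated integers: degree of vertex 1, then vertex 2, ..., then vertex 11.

Answer: 2 2 1 1 1 2 2 1 2 3 3

Derivation:
p_1 = 1: count[1] becomes 1
p_2 = 2: count[2] becomes 1
p_3 = 11: count[11] becomes 1
p_4 = 6: count[6] becomes 1
p_5 = 7: count[7] becomes 1
p_6 = 9: count[9] becomes 1
p_7 = 10: count[10] becomes 1
p_8 = 10: count[10] becomes 2
p_9 = 11: count[11] becomes 2
Degrees (1 + count): deg[1]=1+1=2, deg[2]=1+1=2, deg[3]=1+0=1, deg[4]=1+0=1, deg[5]=1+0=1, deg[6]=1+1=2, deg[7]=1+1=2, deg[8]=1+0=1, deg[9]=1+1=2, deg[10]=1+2=3, deg[11]=1+2=3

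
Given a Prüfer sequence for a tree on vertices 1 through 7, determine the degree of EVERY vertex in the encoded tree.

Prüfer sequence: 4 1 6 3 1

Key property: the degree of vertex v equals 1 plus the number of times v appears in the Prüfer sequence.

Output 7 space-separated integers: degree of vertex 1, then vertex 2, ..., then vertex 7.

p_1 = 4: count[4] becomes 1
p_2 = 1: count[1] becomes 1
p_3 = 6: count[6] becomes 1
p_4 = 3: count[3] becomes 1
p_5 = 1: count[1] becomes 2
Degrees (1 + count): deg[1]=1+2=3, deg[2]=1+0=1, deg[3]=1+1=2, deg[4]=1+1=2, deg[5]=1+0=1, deg[6]=1+1=2, deg[7]=1+0=1

Answer: 3 1 2 2 1 2 1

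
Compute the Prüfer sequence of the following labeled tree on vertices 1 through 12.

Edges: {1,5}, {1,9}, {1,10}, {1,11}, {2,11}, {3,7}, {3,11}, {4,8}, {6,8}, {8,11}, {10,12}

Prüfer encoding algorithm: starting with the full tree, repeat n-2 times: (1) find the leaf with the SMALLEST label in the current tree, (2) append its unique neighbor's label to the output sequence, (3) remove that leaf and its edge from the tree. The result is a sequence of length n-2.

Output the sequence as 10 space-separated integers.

Step 1: leaves = {2,4,5,6,7,9,12}. Remove smallest leaf 2, emit neighbor 11.
Step 2: leaves = {4,5,6,7,9,12}. Remove smallest leaf 4, emit neighbor 8.
Step 3: leaves = {5,6,7,9,12}. Remove smallest leaf 5, emit neighbor 1.
Step 4: leaves = {6,7,9,12}. Remove smallest leaf 6, emit neighbor 8.
Step 5: leaves = {7,8,9,12}. Remove smallest leaf 7, emit neighbor 3.
Step 6: leaves = {3,8,9,12}. Remove smallest leaf 3, emit neighbor 11.
Step 7: leaves = {8,9,12}. Remove smallest leaf 8, emit neighbor 11.
Step 8: leaves = {9,11,12}. Remove smallest leaf 9, emit neighbor 1.
Step 9: leaves = {11,12}. Remove smallest leaf 11, emit neighbor 1.
Step 10: leaves = {1,12}. Remove smallest leaf 1, emit neighbor 10.
Done: 2 vertices remain (10, 12). Sequence = [11 8 1 8 3 11 11 1 1 10]

Answer: 11 8 1 8 3 11 11 1 1 10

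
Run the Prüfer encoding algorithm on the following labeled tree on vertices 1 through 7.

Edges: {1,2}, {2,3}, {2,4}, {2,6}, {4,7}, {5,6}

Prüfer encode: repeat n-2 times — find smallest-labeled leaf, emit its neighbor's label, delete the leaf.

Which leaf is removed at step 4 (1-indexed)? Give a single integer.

Step 1: current leaves = {1,3,5,7}. Remove leaf 1 (neighbor: 2).
Step 2: current leaves = {3,5,7}. Remove leaf 3 (neighbor: 2).
Step 3: current leaves = {5,7}. Remove leaf 5 (neighbor: 6).
Step 4: current leaves = {6,7}. Remove leaf 6 (neighbor: 2).

Answer: 6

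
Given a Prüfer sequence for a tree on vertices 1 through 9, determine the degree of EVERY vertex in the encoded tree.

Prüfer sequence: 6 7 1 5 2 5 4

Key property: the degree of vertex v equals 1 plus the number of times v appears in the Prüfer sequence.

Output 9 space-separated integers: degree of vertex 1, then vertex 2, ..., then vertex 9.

Answer: 2 2 1 2 3 2 2 1 1

Derivation:
p_1 = 6: count[6] becomes 1
p_2 = 7: count[7] becomes 1
p_3 = 1: count[1] becomes 1
p_4 = 5: count[5] becomes 1
p_5 = 2: count[2] becomes 1
p_6 = 5: count[5] becomes 2
p_7 = 4: count[4] becomes 1
Degrees (1 + count): deg[1]=1+1=2, deg[2]=1+1=2, deg[3]=1+0=1, deg[4]=1+1=2, deg[5]=1+2=3, deg[6]=1+1=2, deg[7]=1+1=2, deg[8]=1+0=1, deg[9]=1+0=1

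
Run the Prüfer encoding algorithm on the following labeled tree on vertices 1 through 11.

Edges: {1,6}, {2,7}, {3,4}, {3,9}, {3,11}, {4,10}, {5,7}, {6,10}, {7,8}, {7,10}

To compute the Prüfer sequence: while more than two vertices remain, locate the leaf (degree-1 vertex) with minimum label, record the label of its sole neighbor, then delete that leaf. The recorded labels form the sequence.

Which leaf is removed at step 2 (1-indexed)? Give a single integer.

Step 1: current leaves = {1,2,5,8,9,11}. Remove leaf 1 (neighbor: 6).
Step 2: current leaves = {2,5,6,8,9,11}. Remove leaf 2 (neighbor: 7).

Answer: 2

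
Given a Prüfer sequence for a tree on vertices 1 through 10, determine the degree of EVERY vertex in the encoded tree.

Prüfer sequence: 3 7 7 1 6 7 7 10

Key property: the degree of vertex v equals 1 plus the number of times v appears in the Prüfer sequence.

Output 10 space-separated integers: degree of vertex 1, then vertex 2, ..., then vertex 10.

p_1 = 3: count[3] becomes 1
p_2 = 7: count[7] becomes 1
p_3 = 7: count[7] becomes 2
p_4 = 1: count[1] becomes 1
p_5 = 6: count[6] becomes 1
p_6 = 7: count[7] becomes 3
p_7 = 7: count[7] becomes 4
p_8 = 10: count[10] becomes 1
Degrees (1 + count): deg[1]=1+1=2, deg[2]=1+0=1, deg[3]=1+1=2, deg[4]=1+0=1, deg[5]=1+0=1, deg[6]=1+1=2, deg[7]=1+4=5, deg[8]=1+0=1, deg[9]=1+0=1, deg[10]=1+1=2

Answer: 2 1 2 1 1 2 5 1 1 2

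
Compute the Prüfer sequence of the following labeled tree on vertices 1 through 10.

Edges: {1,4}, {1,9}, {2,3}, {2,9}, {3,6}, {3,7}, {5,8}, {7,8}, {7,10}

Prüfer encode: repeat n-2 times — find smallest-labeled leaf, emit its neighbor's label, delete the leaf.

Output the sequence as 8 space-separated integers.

Step 1: leaves = {4,5,6,10}. Remove smallest leaf 4, emit neighbor 1.
Step 2: leaves = {1,5,6,10}. Remove smallest leaf 1, emit neighbor 9.
Step 3: leaves = {5,6,9,10}. Remove smallest leaf 5, emit neighbor 8.
Step 4: leaves = {6,8,9,10}. Remove smallest leaf 6, emit neighbor 3.
Step 5: leaves = {8,9,10}. Remove smallest leaf 8, emit neighbor 7.
Step 6: leaves = {9,10}. Remove smallest leaf 9, emit neighbor 2.
Step 7: leaves = {2,10}. Remove smallest leaf 2, emit neighbor 3.
Step 8: leaves = {3,10}. Remove smallest leaf 3, emit neighbor 7.
Done: 2 vertices remain (7, 10). Sequence = [1 9 8 3 7 2 3 7]

Answer: 1 9 8 3 7 2 3 7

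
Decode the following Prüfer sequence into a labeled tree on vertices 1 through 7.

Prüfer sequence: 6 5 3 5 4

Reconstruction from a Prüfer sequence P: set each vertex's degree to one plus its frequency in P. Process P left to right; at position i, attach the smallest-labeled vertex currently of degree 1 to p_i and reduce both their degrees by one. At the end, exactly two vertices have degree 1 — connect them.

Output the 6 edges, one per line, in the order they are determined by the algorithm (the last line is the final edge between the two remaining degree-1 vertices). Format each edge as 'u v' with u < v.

Initial degrees: {1:1, 2:1, 3:2, 4:2, 5:3, 6:2, 7:1}
Step 1: smallest deg-1 vertex = 1, p_1 = 6. Add edge {1,6}. Now deg[1]=0, deg[6]=1.
Step 2: smallest deg-1 vertex = 2, p_2 = 5. Add edge {2,5}. Now deg[2]=0, deg[5]=2.
Step 3: smallest deg-1 vertex = 6, p_3 = 3. Add edge {3,6}. Now deg[6]=0, deg[3]=1.
Step 4: smallest deg-1 vertex = 3, p_4 = 5. Add edge {3,5}. Now deg[3]=0, deg[5]=1.
Step 5: smallest deg-1 vertex = 5, p_5 = 4. Add edge {4,5}. Now deg[5]=0, deg[4]=1.
Final: two remaining deg-1 vertices are 4, 7. Add edge {4,7}.

Answer: 1 6
2 5
3 6
3 5
4 5
4 7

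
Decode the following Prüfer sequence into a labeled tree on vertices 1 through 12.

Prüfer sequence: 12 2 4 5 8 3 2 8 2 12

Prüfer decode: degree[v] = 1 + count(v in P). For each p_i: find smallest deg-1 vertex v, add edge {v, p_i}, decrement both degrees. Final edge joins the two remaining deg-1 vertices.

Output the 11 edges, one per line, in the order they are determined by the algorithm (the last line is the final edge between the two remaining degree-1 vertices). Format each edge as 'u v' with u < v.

Answer: 1 12
2 6
4 7
4 5
5 8
3 9
2 3
8 10
2 8
2 12
11 12

Derivation:
Initial degrees: {1:1, 2:4, 3:2, 4:2, 5:2, 6:1, 7:1, 8:3, 9:1, 10:1, 11:1, 12:3}
Step 1: smallest deg-1 vertex = 1, p_1 = 12. Add edge {1,12}. Now deg[1]=0, deg[12]=2.
Step 2: smallest deg-1 vertex = 6, p_2 = 2. Add edge {2,6}. Now deg[6]=0, deg[2]=3.
Step 3: smallest deg-1 vertex = 7, p_3 = 4. Add edge {4,7}. Now deg[7]=0, deg[4]=1.
Step 4: smallest deg-1 vertex = 4, p_4 = 5. Add edge {4,5}. Now deg[4]=0, deg[5]=1.
Step 5: smallest deg-1 vertex = 5, p_5 = 8. Add edge {5,8}. Now deg[5]=0, deg[8]=2.
Step 6: smallest deg-1 vertex = 9, p_6 = 3. Add edge {3,9}. Now deg[9]=0, deg[3]=1.
Step 7: smallest deg-1 vertex = 3, p_7 = 2. Add edge {2,3}. Now deg[3]=0, deg[2]=2.
Step 8: smallest deg-1 vertex = 10, p_8 = 8. Add edge {8,10}. Now deg[10]=0, deg[8]=1.
Step 9: smallest deg-1 vertex = 8, p_9 = 2. Add edge {2,8}. Now deg[8]=0, deg[2]=1.
Step 10: smallest deg-1 vertex = 2, p_10 = 12. Add edge {2,12}. Now deg[2]=0, deg[12]=1.
Final: two remaining deg-1 vertices are 11, 12. Add edge {11,12}.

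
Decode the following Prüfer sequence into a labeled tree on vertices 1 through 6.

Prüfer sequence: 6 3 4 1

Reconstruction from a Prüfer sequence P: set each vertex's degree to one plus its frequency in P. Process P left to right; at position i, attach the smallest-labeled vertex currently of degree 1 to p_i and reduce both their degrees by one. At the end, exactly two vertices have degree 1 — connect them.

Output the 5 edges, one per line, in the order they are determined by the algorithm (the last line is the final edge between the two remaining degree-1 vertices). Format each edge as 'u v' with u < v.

Answer: 2 6
3 5
3 4
1 4
1 6

Derivation:
Initial degrees: {1:2, 2:1, 3:2, 4:2, 5:1, 6:2}
Step 1: smallest deg-1 vertex = 2, p_1 = 6. Add edge {2,6}. Now deg[2]=0, deg[6]=1.
Step 2: smallest deg-1 vertex = 5, p_2 = 3. Add edge {3,5}. Now deg[5]=0, deg[3]=1.
Step 3: smallest deg-1 vertex = 3, p_3 = 4. Add edge {3,4}. Now deg[3]=0, deg[4]=1.
Step 4: smallest deg-1 vertex = 4, p_4 = 1. Add edge {1,4}. Now deg[4]=0, deg[1]=1.
Final: two remaining deg-1 vertices are 1, 6. Add edge {1,6}.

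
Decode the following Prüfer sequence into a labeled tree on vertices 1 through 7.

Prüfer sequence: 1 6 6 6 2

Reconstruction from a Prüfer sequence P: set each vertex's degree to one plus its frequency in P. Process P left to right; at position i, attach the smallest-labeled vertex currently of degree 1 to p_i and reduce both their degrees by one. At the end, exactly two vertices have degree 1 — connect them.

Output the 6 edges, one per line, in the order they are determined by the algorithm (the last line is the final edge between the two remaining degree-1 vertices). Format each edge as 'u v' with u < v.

Answer: 1 3
1 6
4 6
5 6
2 6
2 7

Derivation:
Initial degrees: {1:2, 2:2, 3:1, 4:1, 5:1, 6:4, 7:1}
Step 1: smallest deg-1 vertex = 3, p_1 = 1. Add edge {1,3}. Now deg[3]=0, deg[1]=1.
Step 2: smallest deg-1 vertex = 1, p_2 = 6. Add edge {1,6}. Now deg[1]=0, deg[6]=3.
Step 3: smallest deg-1 vertex = 4, p_3 = 6. Add edge {4,6}. Now deg[4]=0, deg[6]=2.
Step 4: smallest deg-1 vertex = 5, p_4 = 6. Add edge {5,6}. Now deg[5]=0, deg[6]=1.
Step 5: smallest deg-1 vertex = 6, p_5 = 2. Add edge {2,6}. Now deg[6]=0, deg[2]=1.
Final: two remaining deg-1 vertices are 2, 7. Add edge {2,7}.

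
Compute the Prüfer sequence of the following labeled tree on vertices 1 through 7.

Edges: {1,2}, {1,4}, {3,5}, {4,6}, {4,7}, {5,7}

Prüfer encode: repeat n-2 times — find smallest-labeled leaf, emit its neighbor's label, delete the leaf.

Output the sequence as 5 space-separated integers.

Answer: 1 4 5 7 4

Derivation:
Step 1: leaves = {2,3,6}. Remove smallest leaf 2, emit neighbor 1.
Step 2: leaves = {1,3,6}. Remove smallest leaf 1, emit neighbor 4.
Step 3: leaves = {3,6}. Remove smallest leaf 3, emit neighbor 5.
Step 4: leaves = {5,6}. Remove smallest leaf 5, emit neighbor 7.
Step 5: leaves = {6,7}. Remove smallest leaf 6, emit neighbor 4.
Done: 2 vertices remain (4, 7). Sequence = [1 4 5 7 4]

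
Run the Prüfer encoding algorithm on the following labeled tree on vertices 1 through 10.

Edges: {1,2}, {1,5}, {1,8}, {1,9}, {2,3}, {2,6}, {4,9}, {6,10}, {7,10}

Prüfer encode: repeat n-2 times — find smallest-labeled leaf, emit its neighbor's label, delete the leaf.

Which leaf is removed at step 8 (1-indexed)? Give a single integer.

Step 1: current leaves = {3,4,5,7,8}. Remove leaf 3 (neighbor: 2).
Step 2: current leaves = {4,5,7,8}. Remove leaf 4 (neighbor: 9).
Step 3: current leaves = {5,7,8,9}. Remove leaf 5 (neighbor: 1).
Step 4: current leaves = {7,8,9}. Remove leaf 7 (neighbor: 10).
Step 5: current leaves = {8,9,10}. Remove leaf 8 (neighbor: 1).
Step 6: current leaves = {9,10}. Remove leaf 9 (neighbor: 1).
Step 7: current leaves = {1,10}. Remove leaf 1 (neighbor: 2).
Step 8: current leaves = {2,10}. Remove leaf 2 (neighbor: 6).

Answer: 2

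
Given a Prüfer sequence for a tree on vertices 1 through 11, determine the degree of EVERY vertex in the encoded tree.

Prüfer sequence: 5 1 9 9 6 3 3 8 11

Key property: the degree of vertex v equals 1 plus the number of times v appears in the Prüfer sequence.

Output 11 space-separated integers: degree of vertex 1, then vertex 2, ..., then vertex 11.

Answer: 2 1 3 1 2 2 1 2 3 1 2

Derivation:
p_1 = 5: count[5] becomes 1
p_2 = 1: count[1] becomes 1
p_3 = 9: count[9] becomes 1
p_4 = 9: count[9] becomes 2
p_5 = 6: count[6] becomes 1
p_6 = 3: count[3] becomes 1
p_7 = 3: count[3] becomes 2
p_8 = 8: count[8] becomes 1
p_9 = 11: count[11] becomes 1
Degrees (1 + count): deg[1]=1+1=2, deg[2]=1+0=1, deg[3]=1+2=3, deg[4]=1+0=1, deg[5]=1+1=2, deg[6]=1+1=2, deg[7]=1+0=1, deg[8]=1+1=2, deg[9]=1+2=3, deg[10]=1+0=1, deg[11]=1+1=2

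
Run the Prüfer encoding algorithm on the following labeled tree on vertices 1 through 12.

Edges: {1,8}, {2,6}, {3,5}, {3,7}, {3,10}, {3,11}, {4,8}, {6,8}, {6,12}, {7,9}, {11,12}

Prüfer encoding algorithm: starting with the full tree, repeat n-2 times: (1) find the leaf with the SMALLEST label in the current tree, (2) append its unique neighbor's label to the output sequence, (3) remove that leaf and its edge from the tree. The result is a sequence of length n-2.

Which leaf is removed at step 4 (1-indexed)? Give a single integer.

Answer: 5

Derivation:
Step 1: current leaves = {1,2,4,5,9,10}. Remove leaf 1 (neighbor: 8).
Step 2: current leaves = {2,4,5,9,10}. Remove leaf 2 (neighbor: 6).
Step 3: current leaves = {4,5,9,10}. Remove leaf 4 (neighbor: 8).
Step 4: current leaves = {5,8,9,10}. Remove leaf 5 (neighbor: 3).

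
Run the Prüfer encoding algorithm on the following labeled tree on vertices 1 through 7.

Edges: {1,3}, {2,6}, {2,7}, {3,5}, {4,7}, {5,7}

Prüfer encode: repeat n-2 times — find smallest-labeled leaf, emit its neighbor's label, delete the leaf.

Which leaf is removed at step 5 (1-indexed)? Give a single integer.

Answer: 6

Derivation:
Step 1: current leaves = {1,4,6}. Remove leaf 1 (neighbor: 3).
Step 2: current leaves = {3,4,6}. Remove leaf 3 (neighbor: 5).
Step 3: current leaves = {4,5,6}. Remove leaf 4 (neighbor: 7).
Step 4: current leaves = {5,6}. Remove leaf 5 (neighbor: 7).
Step 5: current leaves = {6,7}. Remove leaf 6 (neighbor: 2).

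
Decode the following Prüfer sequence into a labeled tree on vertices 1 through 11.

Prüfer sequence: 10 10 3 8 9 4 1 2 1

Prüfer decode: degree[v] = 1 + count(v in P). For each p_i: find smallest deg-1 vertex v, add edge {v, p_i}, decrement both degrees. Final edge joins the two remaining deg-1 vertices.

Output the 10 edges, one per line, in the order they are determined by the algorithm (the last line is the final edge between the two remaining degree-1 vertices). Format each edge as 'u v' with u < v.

Initial degrees: {1:3, 2:2, 3:2, 4:2, 5:1, 6:1, 7:1, 8:2, 9:2, 10:3, 11:1}
Step 1: smallest deg-1 vertex = 5, p_1 = 10. Add edge {5,10}. Now deg[5]=0, deg[10]=2.
Step 2: smallest deg-1 vertex = 6, p_2 = 10. Add edge {6,10}. Now deg[6]=0, deg[10]=1.
Step 3: smallest deg-1 vertex = 7, p_3 = 3. Add edge {3,7}. Now deg[7]=0, deg[3]=1.
Step 4: smallest deg-1 vertex = 3, p_4 = 8. Add edge {3,8}. Now deg[3]=0, deg[8]=1.
Step 5: smallest deg-1 vertex = 8, p_5 = 9. Add edge {8,9}. Now deg[8]=0, deg[9]=1.
Step 6: smallest deg-1 vertex = 9, p_6 = 4. Add edge {4,9}. Now deg[9]=0, deg[4]=1.
Step 7: smallest deg-1 vertex = 4, p_7 = 1. Add edge {1,4}. Now deg[4]=0, deg[1]=2.
Step 8: smallest deg-1 vertex = 10, p_8 = 2. Add edge {2,10}. Now deg[10]=0, deg[2]=1.
Step 9: smallest deg-1 vertex = 2, p_9 = 1. Add edge {1,2}. Now deg[2]=0, deg[1]=1.
Final: two remaining deg-1 vertices are 1, 11. Add edge {1,11}.

Answer: 5 10
6 10
3 7
3 8
8 9
4 9
1 4
2 10
1 2
1 11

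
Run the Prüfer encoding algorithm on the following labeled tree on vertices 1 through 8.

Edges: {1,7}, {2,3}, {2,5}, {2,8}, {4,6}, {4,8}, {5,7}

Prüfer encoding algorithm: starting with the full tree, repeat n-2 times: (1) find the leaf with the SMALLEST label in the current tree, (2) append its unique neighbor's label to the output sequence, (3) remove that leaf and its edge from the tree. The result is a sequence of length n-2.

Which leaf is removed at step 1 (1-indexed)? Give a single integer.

Answer: 1

Derivation:
Step 1: current leaves = {1,3,6}. Remove leaf 1 (neighbor: 7).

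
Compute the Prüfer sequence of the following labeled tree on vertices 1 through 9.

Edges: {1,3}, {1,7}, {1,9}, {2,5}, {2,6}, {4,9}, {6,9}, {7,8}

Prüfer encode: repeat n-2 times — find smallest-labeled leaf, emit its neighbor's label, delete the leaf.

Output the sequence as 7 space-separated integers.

Step 1: leaves = {3,4,5,8}. Remove smallest leaf 3, emit neighbor 1.
Step 2: leaves = {4,5,8}. Remove smallest leaf 4, emit neighbor 9.
Step 3: leaves = {5,8}. Remove smallest leaf 5, emit neighbor 2.
Step 4: leaves = {2,8}. Remove smallest leaf 2, emit neighbor 6.
Step 5: leaves = {6,8}. Remove smallest leaf 6, emit neighbor 9.
Step 6: leaves = {8,9}. Remove smallest leaf 8, emit neighbor 7.
Step 7: leaves = {7,9}. Remove smallest leaf 7, emit neighbor 1.
Done: 2 vertices remain (1, 9). Sequence = [1 9 2 6 9 7 1]

Answer: 1 9 2 6 9 7 1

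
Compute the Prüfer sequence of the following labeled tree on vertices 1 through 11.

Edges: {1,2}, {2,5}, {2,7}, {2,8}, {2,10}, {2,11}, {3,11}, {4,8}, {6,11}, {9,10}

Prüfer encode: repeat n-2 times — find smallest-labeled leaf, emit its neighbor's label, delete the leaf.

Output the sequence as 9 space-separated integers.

Step 1: leaves = {1,3,4,5,6,7,9}. Remove smallest leaf 1, emit neighbor 2.
Step 2: leaves = {3,4,5,6,7,9}. Remove smallest leaf 3, emit neighbor 11.
Step 3: leaves = {4,5,6,7,9}. Remove smallest leaf 4, emit neighbor 8.
Step 4: leaves = {5,6,7,8,9}. Remove smallest leaf 5, emit neighbor 2.
Step 5: leaves = {6,7,8,9}. Remove smallest leaf 6, emit neighbor 11.
Step 6: leaves = {7,8,9,11}. Remove smallest leaf 7, emit neighbor 2.
Step 7: leaves = {8,9,11}. Remove smallest leaf 8, emit neighbor 2.
Step 8: leaves = {9,11}. Remove smallest leaf 9, emit neighbor 10.
Step 9: leaves = {10,11}. Remove smallest leaf 10, emit neighbor 2.
Done: 2 vertices remain (2, 11). Sequence = [2 11 8 2 11 2 2 10 2]

Answer: 2 11 8 2 11 2 2 10 2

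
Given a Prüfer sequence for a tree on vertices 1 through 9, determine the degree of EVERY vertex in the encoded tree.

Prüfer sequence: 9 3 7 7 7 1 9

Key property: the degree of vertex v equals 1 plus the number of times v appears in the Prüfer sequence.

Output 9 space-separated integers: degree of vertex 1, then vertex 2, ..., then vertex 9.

p_1 = 9: count[9] becomes 1
p_2 = 3: count[3] becomes 1
p_3 = 7: count[7] becomes 1
p_4 = 7: count[7] becomes 2
p_5 = 7: count[7] becomes 3
p_6 = 1: count[1] becomes 1
p_7 = 9: count[9] becomes 2
Degrees (1 + count): deg[1]=1+1=2, deg[2]=1+0=1, deg[3]=1+1=2, deg[4]=1+0=1, deg[5]=1+0=1, deg[6]=1+0=1, deg[7]=1+3=4, deg[8]=1+0=1, deg[9]=1+2=3

Answer: 2 1 2 1 1 1 4 1 3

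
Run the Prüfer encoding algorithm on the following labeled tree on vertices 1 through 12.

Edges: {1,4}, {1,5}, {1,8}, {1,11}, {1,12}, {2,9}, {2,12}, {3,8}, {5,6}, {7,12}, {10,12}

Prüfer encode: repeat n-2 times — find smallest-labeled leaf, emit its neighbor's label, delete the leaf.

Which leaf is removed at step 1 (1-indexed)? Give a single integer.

Step 1: current leaves = {3,4,6,7,9,10,11}. Remove leaf 3 (neighbor: 8).

Answer: 3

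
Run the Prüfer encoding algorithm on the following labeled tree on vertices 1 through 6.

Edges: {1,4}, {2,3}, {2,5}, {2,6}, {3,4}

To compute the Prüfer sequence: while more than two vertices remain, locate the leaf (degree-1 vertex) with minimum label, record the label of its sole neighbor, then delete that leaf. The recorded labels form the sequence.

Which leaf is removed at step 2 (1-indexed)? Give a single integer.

Answer: 4

Derivation:
Step 1: current leaves = {1,5,6}. Remove leaf 1 (neighbor: 4).
Step 2: current leaves = {4,5,6}. Remove leaf 4 (neighbor: 3).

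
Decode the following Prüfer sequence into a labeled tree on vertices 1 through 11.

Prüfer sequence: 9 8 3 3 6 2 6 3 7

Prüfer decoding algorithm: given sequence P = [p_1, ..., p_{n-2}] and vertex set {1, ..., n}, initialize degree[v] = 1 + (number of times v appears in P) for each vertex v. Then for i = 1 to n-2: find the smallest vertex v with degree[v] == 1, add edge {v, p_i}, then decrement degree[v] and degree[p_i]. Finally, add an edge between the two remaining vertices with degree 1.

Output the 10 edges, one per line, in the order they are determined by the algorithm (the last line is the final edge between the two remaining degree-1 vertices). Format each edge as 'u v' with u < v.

Answer: 1 9
4 8
3 5
3 8
6 9
2 10
2 6
3 6
3 7
7 11

Derivation:
Initial degrees: {1:1, 2:2, 3:4, 4:1, 5:1, 6:3, 7:2, 8:2, 9:2, 10:1, 11:1}
Step 1: smallest deg-1 vertex = 1, p_1 = 9. Add edge {1,9}. Now deg[1]=0, deg[9]=1.
Step 2: smallest deg-1 vertex = 4, p_2 = 8. Add edge {4,8}. Now deg[4]=0, deg[8]=1.
Step 3: smallest deg-1 vertex = 5, p_3 = 3. Add edge {3,5}. Now deg[5]=0, deg[3]=3.
Step 4: smallest deg-1 vertex = 8, p_4 = 3. Add edge {3,8}. Now deg[8]=0, deg[3]=2.
Step 5: smallest deg-1 vertex = 9, p_5 = 6. Add edge {6,9}. Now deg[9]=0, deg[6]=2.
Step 6: smallest deg-1 vertex = 10, p_6 = 2. Add edge {2,10}. Now deg[10]=0, deg[2]=1.
Step 7: smallest deg-1 vertex = 2, p_7 = 6. Add edge {2,6}. Now deg[2]=0, deg[6]=1.
Step 8: smallest deg-1 vertex = 6, p_8 = 3. Add edge {3,6}. Now deg[6]=0, deg[3]=1.
Step 9: smallest deg-1 vertex = 3, p_9 = 7. Add edge {3,7}. Now deg[3]=0, deg[7]=1.
Final: two remaining deg-1 vertices are 7, 11. Add edge {7,11}.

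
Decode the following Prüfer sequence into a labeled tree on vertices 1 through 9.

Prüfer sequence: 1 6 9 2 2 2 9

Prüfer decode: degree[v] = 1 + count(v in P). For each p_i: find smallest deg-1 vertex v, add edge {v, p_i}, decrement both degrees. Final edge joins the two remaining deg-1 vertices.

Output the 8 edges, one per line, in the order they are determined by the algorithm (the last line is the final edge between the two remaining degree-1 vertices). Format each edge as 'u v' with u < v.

Initial degrees: {1:2, 2:4, 3:1, 4:1, 5:1, 6:2, 7:1, 8:1, 9:3}
Step 1: smallest deg-1 vertex = 3, p_1 = 1. Add edge {1,3}. Now deg[3]=0, deg[1]=1.
Step 2: smallest deg-1 vertex = 1, p_2 = 6. Add edge {1,6}. Now deg[1]=0, deg[6]=1.
Step 3: smallest deg-1 vertex = 4, p_3 = 9. Add edge {4,9}. Now deg[4]=0, deg[9]=2.
Step 4: smallest deg-1 vertex = 5, p_4 = 2. Add edge {2,5}. Now deg[5]=0, deg[2]=3.
Step 5: smallest deg-1 vertex = 6, p_5 = 2. Add edge {2,6}. Now deg[6]=0, deg[2]=2.
Step 6: smallest deg-1 vertex = 7, p_6 = 2. Add edge {2,7}. Now deg[7]=0, deg[2]=1.
Step 7: smallest deg-1 vertex = 2, p_7 = 9. Add edge {2,9}. Now deg[2]=0, deg[9]=1.
Final: two remaining deg-1 vertices are 8, 9. Add edge {8,9}.

Answer: 1 3
1 6
4 9
2 5
2 6
2 7
2 9
8 9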